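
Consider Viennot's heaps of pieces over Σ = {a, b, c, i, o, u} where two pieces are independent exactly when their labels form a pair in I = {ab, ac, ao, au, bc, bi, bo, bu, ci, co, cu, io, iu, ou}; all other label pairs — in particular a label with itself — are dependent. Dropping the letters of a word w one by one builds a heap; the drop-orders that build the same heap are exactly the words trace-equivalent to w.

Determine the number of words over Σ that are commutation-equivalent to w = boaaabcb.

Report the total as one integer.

piece 0:b — minimal
piece 1:o — minimal
piece 2:a — minimal
piece 3:a rests on {2:a}
piece 4:a rests on {3:a}
piece 5:b rests on {0:b}
piece 6:c — minimal
piece 7:b rests on {5:b}
minimal pieces: {0:b, 1:o, 2:a, 6:c}
ways to finish when only these pieces remain (= sum over removing one remaining piece with nothing left below it):
  1 left: {1}→1  {4}→1  {6}→1  {7}→1
  2 left: {1,4}→2  {1,6}→2  {1,7}→2  {3,4}→1  {4,6}→2  {4,7}→2  {5,7}→1  {6,7}→2
  3 left: {0,5,7}→1  {1,3,4}→3  {1,4,6}→6  {1,4,7}→6  {1,5,7}→3  {1,6,7}→6  {2,3,4}→1  {3,4,6}→3  {3,4,7}→3  {4,5,7}→3  {4,6,7}→6  {5,6,7}→3
  4 left: {0,1,5,7}→4  {0,4,5,7}→4  {0,5,6,7}→4  {1,2,3,4}→4  {1,3,4,6}→12  {1,3,4,7}→12  {1,4,5,7}→12  {1,4,6,7}→24  {1,5,6,7}→12  {2,3,4,6}→4  {2,3,4,7}→4  {3,4,5,7}→6  {3,4,6,7}→12  {4,5,6,7}→12
  5 left: {0,1,4,5,7}→20  {0,1,5,6,7}→20  {0,3,4,5,7}→10  {0,4,5,6,7}→20  {1,2,3,4,6}→20  {1,2,3,4,7}→20  {1,3,4,5,7}→30  {1,3,4,6,7}→60  {1,4,5,6,7}→60  {2,3,4,5,7}→10  {2,3,4,6,7}→20  {3,4,5,6,7}→30
  6 left: {0,1,3,4,5,7}→60  {0,1,4,5,6,7}→120  {0,2,3,4,5,7}→20  {0,3,4,5,6,7}→60  {1,2,3,4,5,7}→60  {1,2,3,4,6,7}→120  {1,3,4,5,6,7}→180  {2,3,4,5,6,7}→60
  placing 0:b first → 420 extensions
  placing 1:o first → 140 extensions
  placing 2:a first → 420 extensions
  placing 6:c first → 140 extensions
total linear extensions = 1120

1120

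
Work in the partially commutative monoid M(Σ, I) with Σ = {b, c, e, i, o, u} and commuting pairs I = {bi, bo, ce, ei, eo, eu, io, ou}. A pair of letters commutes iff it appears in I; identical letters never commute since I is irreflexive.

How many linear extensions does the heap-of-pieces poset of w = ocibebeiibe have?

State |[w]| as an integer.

drop 0:o onto floor
drop 1:c onto {0:o}
drop 2:i onto {1:c}
drop 3:b onto {1:c}
drop 4:e onto {3:b}
drop 5:b onto {4:e}
drop 6:e onto {5:b}
drop 7:i onto {2:i}
drop 8:i onto {7:i}
drop 9:b onto {6:e}
drop 10:e onto {9:b}
ground layer = {0:o}
drop-orders for the pieces not yet dropped (sum over which currently-grounded one goes next):
  1 to go: {8} 1  {10} 1
  2 to go: {7,8} 1  {8,10} 2  {9,10} 1
  3 to go: {2,7,8} 1  {6,9,10} 1  {7,8,10} 3  {8,9,10} 3
  4 to go: {2,7,8,10} 4  {5,6,9,10} 1  {6,8,9,10} 4  {7,8,9,10} 6
  5 to go: {2,7,8,9,10} 10  {4,5,6,9,10} 1  {5,6,8,9,10} 5  {6,7,8,9,10} 10
  6 to go: {2,6,7,8,9,10} 20  {3,4,5,6,9,10} 1  {4,5,6,8,9,10} 6  {5,6,7,8,9,10} 15
  7 to go: {2,5,6,7,8,9,10} 35  {3,4,5,6,8,9,10} 7  {4,5,6,7,8,9,10} 21
  8 to go: {2,4,5,6,7,8,9,10} 56  {3,4,5,6,7,8,9,10} 28
  9 to go: {2,3,4,5,6,7,8,9,10} 84
  if 0:o drops first: 84 orders

84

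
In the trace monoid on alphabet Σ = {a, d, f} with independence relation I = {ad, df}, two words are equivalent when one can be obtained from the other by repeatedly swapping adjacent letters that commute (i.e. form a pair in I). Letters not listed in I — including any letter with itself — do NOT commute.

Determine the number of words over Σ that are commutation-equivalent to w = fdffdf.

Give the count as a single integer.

15

#0=f has no predecessor
#1=d has no predecessor
#2=f depends on [0:f]
#3=f depends on [2:f]
#4=d depends on [1:d]
#5=f depends on [3:f]
sources: [0:f, 1:d]
N(rest) = Σ N(rest − s) over sources s of rest; N(one piece) = 1:
  size 1 → [4]=1  [5]=1
  size 2 → [1,4]=1  [3,5]=1  [4,5]=2
  size 3 → [1,4,5]=3  [2,3,5]=1  [3,4,5]=3
  size 4 → [0,2,3,5]=1  [1,3,4,5]=6  [2,3,4,5]=4
  first=0(f) contributes 10
  first=1(d) contributes 5
|[w]| = 15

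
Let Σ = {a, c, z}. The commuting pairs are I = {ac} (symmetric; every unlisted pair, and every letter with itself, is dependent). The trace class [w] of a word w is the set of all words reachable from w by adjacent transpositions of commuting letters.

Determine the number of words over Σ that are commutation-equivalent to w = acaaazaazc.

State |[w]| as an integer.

5

drop 0:a onto floor
drop 1:c onto floor
drop 2:a onto {0:a}
drop 3:a onto {2:a}
drop 4:a onto {3:a}
drop 5:z onto {1:c, 4:a}
drop 6:a onto {5:z}
drop 7:a onto {6:a}
drop 8:z onto {7:a}
drop 9:c onto {8:z}
ground layer = {0:a, 1:c}
drop-orders for the pieces not yet dropped (sum over which currently-grounded one goes next):
  1 to go: {9} 1
  2 to go: {8,9} 1
  3 to go: {7,8,9} 1
  4 to go: {6,7,8,9} 1
  5 to go: {5,6,7,8,9} 1
  6 to go: {1,5,6,7,8,9} 1  {4,5,6,7,8,9} 1
  7 to go: {1,4,5,6,7,8,9} 2  {3,4,5,6,7,8,9} 1
  8 to go: {1,3,4,5,6,7,8,9} 3  {2,3,4,5,6,7,8,9} 1
  if 0:a drops first: 4 orders
  if 1:c drops first: 1 orders
heap linearizations: 5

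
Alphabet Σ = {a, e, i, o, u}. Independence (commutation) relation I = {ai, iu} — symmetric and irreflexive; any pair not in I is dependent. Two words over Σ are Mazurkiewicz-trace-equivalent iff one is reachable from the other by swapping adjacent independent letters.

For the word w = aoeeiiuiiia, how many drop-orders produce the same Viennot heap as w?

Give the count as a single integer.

0(a) covers ∅
1(o) covers 0:a
2(e) covers 1:o
3(e) covers 2:e
4(i) covers 3:e
5(i) covers 4:i
6(u) covers 3:e
7(i) covers 5:i
8(i) covers 7:i
9(i) covers 8:i
10(a) covers 6:u
floor of heap: 0:a
completions by unplaced set U, small U first (add the entries for U minus each lowest piece of U):
  |U|=1: {9}:1  {10}:1
  |U|=2: {6,10}:1  {8,9}:1  {9,10}:2
  |U|=3: {6,9,10}:3  {7,8,9}:1  {8,9,10}:3
  |U|=4: {5,7,8,9}:1  {6,8,9,10}:6  {7,8,9,10}:4
  |U|=5: {4,5,7,8,9}:1  {5,7,8,9,10}:5  {6,7,8,9,10}:10
  |U|=6: {4,5,7,8,9,10}:6  {5,6,7,8,9,10}:15
  |U|=7: {4,5,6,7,8,9,10}:21
  |U|=8: {3,4,5,6,7,8,9,10}:21
  |U|=9: {2,3,4,5,6,7,8,9,10}:21
  start at 0(a): 21

21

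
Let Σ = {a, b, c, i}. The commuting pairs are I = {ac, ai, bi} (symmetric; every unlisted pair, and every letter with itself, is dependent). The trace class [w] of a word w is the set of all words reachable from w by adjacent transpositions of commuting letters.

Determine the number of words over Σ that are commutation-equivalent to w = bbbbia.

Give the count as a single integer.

6

piece 0:b — minimal
piece 1:b rests on {0:b}
piece 2:b rests on {1:b}
piece 3:b rests on {2:b}
piece 4:i — minimal
piece 5:a rests on {3:b}
minimal pieces: {0:b, 4:i}
ways to finish when only these pieces remain (= sum over removing one remaining piece with nothing left below it):
  1 left: {4}→1  {5}→1
  2 left: {3,5}→1  {4,5}→2
  3 left: {2,3,5}→1  {3,4,5}→3
  4 left: {1,2,3,5}→1  {2,3,4,5}→4
  placing 0:b first → 5 extensions
  placing 4:i first → 1 extensions
total linear extensions = 6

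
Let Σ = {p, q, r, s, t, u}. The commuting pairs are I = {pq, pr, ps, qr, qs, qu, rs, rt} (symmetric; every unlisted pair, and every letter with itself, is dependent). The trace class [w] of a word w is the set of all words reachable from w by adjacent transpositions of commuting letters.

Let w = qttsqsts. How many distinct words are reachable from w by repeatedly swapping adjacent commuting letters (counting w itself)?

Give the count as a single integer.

3

drop 0:q onto floor
drop 1:t onto {0:q}
drop 2:t onto {1:t}
drop 3:s onto {2:t}
drop 4:q onto {2:t}
drop 5:s onto {3:s}
drop 6:t onto {4:q, 5:s}
drop 7:s onto {6:t}
ground layer = {0:q}
drop-orders for the pieces not yet dropped (sum over which currently-grounded one goes next):
  1 to go: {7} 1
  2 to go: {6,7} 1
  3 to go: {4,6,7} 1  {5,6,7} 1
  4 to go: {3,5,6,7} 1  {4,5,6,7} 2
  5 to go: {3,4,5,6,7} 3
  6 to go: {2,3,4,5,6,7} 3
  if 0:q drops first: 3 orders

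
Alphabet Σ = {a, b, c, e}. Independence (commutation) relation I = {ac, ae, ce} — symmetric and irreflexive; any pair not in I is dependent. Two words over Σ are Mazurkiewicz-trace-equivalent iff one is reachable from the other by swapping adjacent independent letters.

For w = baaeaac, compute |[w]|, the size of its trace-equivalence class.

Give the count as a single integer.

30

0(b) covers ∅
1(a) covers 0:b
2(a) covers 1:a
3(e) covers 0:b
4(a) covers 2:a
5(a) covers 4:a
6(c) covers 0:b
floor of heap: 0:b
completions by unplaced set U, small U first (add the entries for U minus each lowest piece of U):
  |U|=1: {3}:1  {5}:1  {6}:1
  |U|=2: {3,5}:2  {3,6}:2  {4,5}:1  {5,6}:2
  |U|=3: {2,4,5}:1  {3,4,5}:3  {3,5,6}:6  {4,5,6}:3
  |U|=4: {1,2,4,5}:1  {2,3,4,5}:4  {2,4,5,6}:4  {3,4,5,6}:12
  |U|=5: {1,2,3,4,5}:5  {1,2,4,5,6}:5  {2,3,4,5,6}:20
  start at 0(b): 30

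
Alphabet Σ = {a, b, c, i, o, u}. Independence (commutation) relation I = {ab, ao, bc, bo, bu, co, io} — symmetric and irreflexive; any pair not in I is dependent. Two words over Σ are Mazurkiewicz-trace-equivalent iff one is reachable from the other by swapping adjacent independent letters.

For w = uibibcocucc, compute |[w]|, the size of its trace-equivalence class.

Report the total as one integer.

39

piece 0:u — minimal
piece 1:i rests on {0:u}
piece 2:b rests on {1:i}
piece 3:i rests on {2:b}
piece 4:b rests on {3:i}
piece 5:c rests on {3:i}
piece 6:o rests on {0:u}
piece 7:c rests on {5:c}
piece 8:u rests on {6:o, 7:c}
piece 9:c rests on {8:u}
piece 10:c rests on {9:c}
minimal pieces: {0:u}
ways to finish when only these pieces remain (= sum over removing one remaining piece with nothing left below it):
  1 left: {4}→1  {10}→1
  2 left: {4,10}→2  {9,10}→1
  3 left: {4,9,10}→3  {8,9,10}→1
  4 left: {4,8,9,10}→4  {6,8,9,10}→1  {7,8,9,10}→1
  5 left: {4,6,8,9,10}→5  {4,7,8,9,10}→5  {5,7,8,9,10}→1  {6,7,8,9,10}→2
  6 left: {4,5,7,8,9,10}→6  {4,6,7,8,9,10}→12  {5,6,7,8,9,10}→3
  7 left: {3,4,5,7,8,9,10}→6  {4,5,6,7,8,9,10}→21
  8 left: {2,3,4,5,7,8,9,10}→6  {3,4,5,6,7,8,9,10}→27
  9 left: {1,2,3,4,5,7,8,9,10}→6  {2,3,4,5,6,7,8,9,10}→33
  placing 0:u first → 39 extensions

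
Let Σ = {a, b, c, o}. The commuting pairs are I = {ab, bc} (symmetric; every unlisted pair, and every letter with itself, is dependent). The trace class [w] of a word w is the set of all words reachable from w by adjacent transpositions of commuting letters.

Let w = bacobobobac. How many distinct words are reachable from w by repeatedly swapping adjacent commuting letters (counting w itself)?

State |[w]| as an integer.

9

#0=b has no predecessor
#1=a has no predecessor
#2=c depends on [1:a]
#3=o depends on [0:b, 2:c]
#4=b depends on [3:o]
#5=o depends on [4:b]
#6=b depends on [5:o]
#7=o depends on [6:b]
#8=b depends on [7:o]
#9=a depends on [7:o]
#10=c depends on [9:a]
sources: [0:b, 1:a]
N(rest) = Σ N(rest − s) over sources s of rest; N(one piece) = 1:
  size 1 → [8]=1  [10]=1
  size 2 → [8,10]=2  [9,10]=1
  size 3 → [8,9,10]=3
  size 4 → [7,8,9,10]=3
  size 5 → [6,7,8,9,10]=3
  size 6 → [5,6,7,8,9,10]=3
  size 7 → [4,5,6,7,8,9,10]=3
  size 8 → [3,4,5,6,7,8,9,10]=3
  size 9 → [0,3,4,5,6,7,8,9,10]=3  [2,3,4,5,6,7,8,9,10]=3
  first=0(b) contributes 3
  first=1(a) contributes 6
|[w]| = 9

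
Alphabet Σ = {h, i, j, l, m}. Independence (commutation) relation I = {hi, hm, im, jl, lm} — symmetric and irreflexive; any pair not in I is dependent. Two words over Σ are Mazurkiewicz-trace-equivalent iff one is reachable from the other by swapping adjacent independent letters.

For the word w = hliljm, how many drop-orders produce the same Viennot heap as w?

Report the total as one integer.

3

0(h) covers ∅
1(l) covers 0:h
2(i) covers 1:l
3(l) covers 2:i
4(j) covers 2:i
5(m) covers 4:j
floor of heap: 0:h
completions by unplaced set U, small U first (add the entries for U minus each lowest piece of U):
  |U|=1: {3}:1  {5}:1
  |U|=2: {3,5}:2  {4,5}:1
  |U|=3: {3,4,5}:3
  |U|=4: {2,3,4,5}:3
  start at 0(h): 3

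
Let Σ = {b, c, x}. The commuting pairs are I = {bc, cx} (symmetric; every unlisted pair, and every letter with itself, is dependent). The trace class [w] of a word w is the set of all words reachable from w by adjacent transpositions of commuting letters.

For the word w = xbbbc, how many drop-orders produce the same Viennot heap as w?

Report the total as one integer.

drop 0:x onto floor
drop 1:b onto {0:x}
drop 2:b onto {1:b}
drop 3:b onto {2:b}
drop 4:c onto floor
ground layer = {0:x, 4:c}
drop-orders for the pieces not yet dropped (sum over which currently-grounded one goes next):
  1 to go: {3} 1  {4} 1
  2 to go: {2,3} 1  {3,4} 2
  3 to go: {1,2,3} 1  {2,3,4} 3
  if 0:x drops first: 4 orders
  if 4:c drops first: 1 orders
heap linearizations: 5

5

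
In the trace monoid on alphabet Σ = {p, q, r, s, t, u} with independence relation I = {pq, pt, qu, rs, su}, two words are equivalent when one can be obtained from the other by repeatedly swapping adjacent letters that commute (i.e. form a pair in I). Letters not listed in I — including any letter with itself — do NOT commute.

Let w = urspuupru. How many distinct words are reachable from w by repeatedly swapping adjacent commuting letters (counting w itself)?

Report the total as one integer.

piece 0:u — minimal
piece 1:r rests on {0:u}
piece 2:s — minimal
piece 3:p rests on {1:r, 2:s}
piece 4:u rests on {3:p}
piece 5:u rests on {4:u}
piece 6:p rests on {5:u}
piece 7:r rests on {6:p}
piece 8:u rests on {7:r}
minimal pieces: {0:u, 2:s}
ways to finish when only these pieces remain (= sum over removing one remaining piece with nothing left below it):
  1 left: {8}→1
  2 left: {7,8}→1
  3 left: {6,7,8}→1
  4 left: {5,6,7,8}→1
  5 left: {4,5,6,7,8}→1
  6 left: {3,4,5,6,7,8}→1
  7 left: {1,3,4,5,6,7,8}→1  {2,3,4,5,6,7,8}→1
  placing 0:u first → 2 extensions
  placing 2:s first → 1 extensions
total linear extensions = 3

3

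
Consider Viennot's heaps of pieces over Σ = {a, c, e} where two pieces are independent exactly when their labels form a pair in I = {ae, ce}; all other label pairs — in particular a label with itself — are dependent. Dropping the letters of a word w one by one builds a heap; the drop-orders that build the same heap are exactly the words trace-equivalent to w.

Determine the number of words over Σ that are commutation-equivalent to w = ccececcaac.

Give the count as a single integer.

piece 0:c — minimal
piece 1:c rests on {0:c}
piece 2:e — minimal
piece 3:c rests on {1:c}
piece 4:e rests on {2:e}
piece 5:c rests on {3:c}
piece 6:c rests on {5:c}
piece 7:a rests on {6:c}
piece 8:a rests on {7:a}
piece 9:c rests on {8:a}
minimal pieces: {0:c, 2:e}
ways to finish when only these pieces remain (= sum over removing one remaining piece with nothing left below it):
  1 left: {4}→1  {9}→1
  2 left: {2,4}→1  {4,9}→2  {8,9}→1
  3 left: {2,4,9}→3  {4,8,9}→3  {7,8,9}→1
  4 left: {2,4,8,9}→6  {4,7,8,9}→4  {6,7,8,9}→1
  5 left: {2,4,7,8,9}→10  {4,6,7,8,9}→5  {5,6,7,8,9}→1
  6 left: {2,4,6,7,8,9}→15  {3,5,6,7,8,9}→1  {4,5,6,7,8,9}→6
  7 left: {1,3,5,6,7,8,9}→1  {2,4,5,6,7,8,9}→21  {3,4,5,6,7,8,9}→7
  8 left: {0,1,3,5,6,7,8,9}→1  {1,3,4,5,6,7,8,9}→8  {2,3,4,5,6,7,8,9}→28
  placing 0:c first → 36 extensions
  placing 2:e first → 9 extensions
total linear extensions = 45

45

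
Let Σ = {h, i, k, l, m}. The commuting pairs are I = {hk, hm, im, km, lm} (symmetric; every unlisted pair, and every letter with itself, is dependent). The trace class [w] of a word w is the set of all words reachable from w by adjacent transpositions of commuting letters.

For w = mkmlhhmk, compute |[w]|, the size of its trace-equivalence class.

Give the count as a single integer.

piece 0:m — minimal
piece 1:k — minimal
piece 2:m rests on {0:m}
piece 3:l rests on {1:k}
piece 4:h rests on {3:l}
piece 5:h rests on {4:h}
piece 6:m rests on {2:m}
piece 7:k rests on {3:l}
minimal pieces: {0:m, 1:k}
ways to finish when only these pieces remain (= sum over removing one remaining piece with nothing left below it):
  1 left: {5}→1  {6}→1  {7}→1
  2 left: {2,6}→1  {4,5}→1  {5,6}→2  {5,7}→2  {6,7}→2
  3 left: {0,2,6}→1  {2,5,6}→3  {2,6,7}→3  {4,5,6}→3  {4,5,7}→3  {5,6,7}→6
  4 left: {0,2,5,6}→4  {0,2,6,7}→4  {2,4,5,6}→6  {2,5,6,7}→12  {3,4,5,7}→3  {4,5,6,7}→12
  5 left: {0,2,4,5,6}→10  {0,2,5,6,7}→20  {1,3,4,5,7}→3  {2,4,5,6,7}→30  {3,4,5,6,7}→15
  6 left: {0,2,4,5,6,7}→60  {1,3,4,5,6,7}→18  {2,3,4,5,6,7}→45
  placing 0:m first → 63 extensions
  placing 1:k first → 105 extensions
total linear extensions = 168

168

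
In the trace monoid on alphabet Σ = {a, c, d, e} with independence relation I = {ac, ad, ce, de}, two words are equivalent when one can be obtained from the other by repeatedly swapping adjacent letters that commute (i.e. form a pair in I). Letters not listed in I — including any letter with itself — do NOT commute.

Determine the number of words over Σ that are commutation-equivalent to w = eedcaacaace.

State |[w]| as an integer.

drop 0:e onto floor
drop 1:e onto {0:e}
drop 2:d onto floor
drop 3:c onto {2:d}
drop 4:a onto {1:e}
drop 5:a onto {4:a}
drop 6:c onto {3:c}
drop 7:a onto {5:a}
drop 8:a onto {7:a}
drop 9:c onto {6:c}
drop 10:e onto {8:a}
ground layer = {0:e, 2:d}
drop-orders for the pieces not yet dropped (sum over which currently-grounded one goes next):
  1 to go: {9} 1  {10} 1
  2 to go: {6,9} 1  {8,10} 1  {9,10} 2
  3 to go: {3,6,9} 1  {6,9,10} 3  {7,8,10} 1  {8,9,10} 3
  4 to go: {2,3,6,9} 1  {3,6,9,10} 4  {5,7,8,10} 1  {6,8,9,10} 6  {7,8,9,10} 4
  5 to go: {2,3,6,9,10} 5  {3,6,8,9,10} 10  {4,5,7,8,10} 1  {5,7,8,9,10} 5  {6,7,8,9,10} 10
  6 to go: {1,4,5,7,8,10} 1  {2,3,6,8,9,10} 15  {3,6,7,8,9,10} 20  {4,5,7,8,9,10} 6  {5,6,7,8,9,10} 15
  7 to go: {0,1,4,5,7,8,10} 1  {1,4,5,7,8,9,10} 7  {2,3,6,7,8,9,10} 35  {3,5,6,7,8,9,10} 35  {4,5,6,7,8,9,10} 21
  8 to go: {0,1,4,5,7,8,9,10} 8  {1,4,5,6,7,8,9,10} 28  {2,3,5,6,7,8,9,10} 70  {3,4,5,6,7,8,9,10} 56
  9 to go: {0,1,4,5,6,7,8,9,10} 36  {1,3,4,5,6,7,8,9,10} 84  {2,3,4,5,6,7,8,9,10} 126
  if 0:e drops first: 210 orders
  if 2:d drops first: 120 orders
heap linearizations: 330

330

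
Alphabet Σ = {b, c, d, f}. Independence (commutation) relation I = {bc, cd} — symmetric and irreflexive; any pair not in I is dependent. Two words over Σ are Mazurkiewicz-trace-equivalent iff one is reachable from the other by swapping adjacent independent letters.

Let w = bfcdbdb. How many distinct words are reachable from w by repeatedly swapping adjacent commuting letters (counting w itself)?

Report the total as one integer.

5

0(b) covers ∅
1(f) covers 0:b
2(c) covers 1:f
3(d) covers 1:f
4(b) covers 3:d
5(d) covers 4:b
6(b) covers 5:d
floor of heap: 0:b
completions by unplaced set U, small U first (add the entries for U minus each lowest piece of U):
  |U|=1: {2}:1  {6}:1
  |U|=2: {2,6}:2  {5,6}:1
  |U|=3: {2,5,6}:3  {4,5,6}:1
  |U|=4: {2,4,5,6}:4  {3,4,5,6}:1
  |U|=5: {2,3,4,5,6}:5
  start at 0(b): 5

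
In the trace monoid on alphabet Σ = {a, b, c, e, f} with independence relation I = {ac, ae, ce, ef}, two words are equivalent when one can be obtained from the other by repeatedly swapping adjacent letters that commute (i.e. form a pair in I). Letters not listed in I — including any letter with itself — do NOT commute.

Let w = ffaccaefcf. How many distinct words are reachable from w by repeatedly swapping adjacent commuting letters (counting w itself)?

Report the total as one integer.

drop 0:f onto floor
drop 1:f onto {0:f}
drop 2:a onto {1:f}
drop 3:c onto {1:f}
drop 4:c onto {3:c}
drop 5:a onto {2:a}
drop 6:e onto floor
drop 7:f onto {4:c, 5:a}
drop 8:c onto {7:f}
drop 9:f onto {8:c}
ground layer = {0:f, 6:e}
drop-orders for the pieces not yet dropped (sum over which currently-grounded one goes next):
  1 to go: {6} 1  {9} 1
  2 to go: {6,9} 2  {8,9} 1
  3 to go: {6,8,9} 3  {7,8,9} 1
  4 to go: {4,7,8,9} 1  {5,7,8,9} 1  {6,7,8,9} 4
  5 to go: {2,5,7,8,9} 1  {3,4,7,8,9} 1  {4,5,7,8,9} 2  {4,6,7,8,9} 5  {5,6,7,8,9} 5
  6 to go: {2,4,5,7,8,9} 3  {2,5,6,7,8,9} 6  {3,4,5,7,8,9} 3  {3,4,6,7,8,9} 6  {4,5,6,7,8,9} 12
  7 to go: {2,3,4,5,7,8,9} 6  {2,4,5,6,7,8,9} 21  {3,4,5,6,7,8,9} 21
  8 to go: {1,2,3,4,5,7,8,9} 6  {2,3,4,5,6,7,8,9} 48
  if 0:f drops first: 54 orders
  if 6:e drops first: 6 orders
heap linearizations: 60

60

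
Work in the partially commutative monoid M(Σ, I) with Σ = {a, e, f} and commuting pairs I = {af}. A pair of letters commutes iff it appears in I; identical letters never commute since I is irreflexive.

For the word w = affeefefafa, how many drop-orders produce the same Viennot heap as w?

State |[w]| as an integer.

drop 0:a onto floor
drop 1:f onto floor
drop 2:f onto {1:f}
drop 3:e onto {0:a, 2:f}
drop 4:e onto {3:e}
drop 5:f onto {4:e}
drop 6:e onto {5:f}
drop 7:f onto {6:e}
drop 8:a onto {6:e}
drop 9:f onto {7:f}
drop 10:a onto {8:a}
ground layer = {0:a, 1:f}
drop-orders for the pieces not yet dropped (sum over which currently-grounded one goes next):
  1 to go: {9} 1  {10} 1
  2 to go: {7,9} 1  {8,10} 1  {9,10} 2
  3 to go: {7,9,10} 3  {8,9,10} 3
  4 to go: {7,8,9,10} 6
  5 to go: {6,7,8,9,10} 6
  6 to go: {5,6,7,8,9,10} 6
  7 to go: {4,5,6,7,8,9,10} 6
  8 to go: {3,4,5,6,7,8,9,10} 6
  9 to go: {0,3,4,5,6,7,8,9,10} 6  {2,3,4,5,6,7,8,9,10} 6
  if 0:a drops first: 6 orders
  if 1:f drops first: 12 orders
heap linearizations: 18

18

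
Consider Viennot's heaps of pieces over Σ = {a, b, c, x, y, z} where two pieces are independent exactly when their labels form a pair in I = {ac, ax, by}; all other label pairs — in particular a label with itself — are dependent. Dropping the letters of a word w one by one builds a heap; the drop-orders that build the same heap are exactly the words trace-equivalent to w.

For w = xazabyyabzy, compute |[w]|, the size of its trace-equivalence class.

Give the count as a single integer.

drop 0:x onto floor
drop 1:a onto floor
drop 2:z onto {0:x, 1:a}
drop 3:a onto {2:z}
drop 4:b onto {3:a}
drop 5:y onto {3:a}
drop 6:y onto {5:y}
drop 7:a onto {4:b, 6:y}
drop 8:b onto {7:a}
drop 9:z onto {8:b}
drop 10:y onto {9:z}
ground layer = {0:x, 1:a}
drop-orders for the pieces not yet dropped (sum over which currently-grounded one goes next):
  1 to go: {10} 1
  2 to go: {9,10} 1
  3 to go: {8,9,10} 1
  4 to go: {7,8,9,10} 1
  5 to go: {4,7,8,9,10} 1  {6,7,8,9,10} 1
  6 to go: {4,6,7,8,9,10} 2  {5,6,7,8,9,10} 1
  7 to go: {4,5,6,7,8,9,10} 3
  8 to go: {3,4,5,6,7,8,9,10} 3
  9 to go: {2,3,4,5,6,7,8,9,10} 3
  if 0:x drops first: 3 orders
  if 1:a drops first: 3 orders
heap linearizations: 6

6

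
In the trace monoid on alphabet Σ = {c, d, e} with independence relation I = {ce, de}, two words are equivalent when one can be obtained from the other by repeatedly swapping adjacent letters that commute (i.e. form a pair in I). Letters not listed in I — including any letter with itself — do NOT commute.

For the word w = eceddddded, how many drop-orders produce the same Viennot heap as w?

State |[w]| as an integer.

120

drop 0:e onto floor
drop 1:c onto floor
drop 2:e onto {0:e}
drop 3:d onto {1:c}
drop 4:d onto {3:d}
drop 5:d onto {4:d}
drop 6:d onto {5:d}
drop 7:d onto {6:d}
drop 8:e onto {2:e}
drop 9:d onto {7:d}
ground layer = {0:e, 1:c}
drop-orders for the pieces not yet dropped (sum over which currently-grounded one goes next):
  1 to go: {8} 1  {9} 1
  2 to go: {2,8} 1  {7,9} 1  {8,9} 2
  3 to go: {0,2,8} 1  {2,8,9} 3  {6,7,9} 1  {7,8,9} 3
  4 to go: {0,2,8,9} 4  {2,7,8,9} 6  {5,6,7,9} 1  {6,7,8,9} 4
  5 to go: {0,2,7,8,9} 10  {2,6,7,8,9} 10  {4,5,6,7,9} 1  {5,6,7,8,9} 5
  6 to go: {0,2,6,7,8,9} 20  {2,5,6,7,8,9} 15  {3,4,5,6,7,9} 1  {4,5,6,7,8,9} 6
  7 to go: {0,2,5,6,7,8,9} 35  {1,3,4,5,6,7,9} 1  {2,4,5,6,7,8,9} 21  {3,4,5,6,7,8,9} 7
  8 to go: {0,2,4,5,6,7,8,9} 56  {1,3,4,5,6,7,8,9} 8  {2,3,4,5,6,7,8,9} 28
  if 0:e drops first: 36 orders
  if 1:c drops first: 84 orders
heap linearizations: 120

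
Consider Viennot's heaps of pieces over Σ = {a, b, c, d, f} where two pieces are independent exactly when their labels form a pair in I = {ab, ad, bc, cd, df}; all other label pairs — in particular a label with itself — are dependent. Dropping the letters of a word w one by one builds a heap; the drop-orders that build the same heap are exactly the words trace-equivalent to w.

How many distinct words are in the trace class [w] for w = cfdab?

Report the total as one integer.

drop 0:c onto floor
drop 1:f onto {0:c}
drop 2:d onto floor
drop 3:a onto {1:f}
drop 4:b onto {1:f, 2:d}
ground layer = {0:c, 2:d}
drop-orders for the pieces not yet dropped (sum over which currently-grounded one goes next):
  1 to go: {3} 1  {4} 1
  2 to go: {2,4} 1  {3,4} 2
  3 to go: {1,3,4} 2  {2,3,4} 3
  if 0:c drops first: 5 orders
  if 2:d drops first: 2 orders
heap linearizations: 7

7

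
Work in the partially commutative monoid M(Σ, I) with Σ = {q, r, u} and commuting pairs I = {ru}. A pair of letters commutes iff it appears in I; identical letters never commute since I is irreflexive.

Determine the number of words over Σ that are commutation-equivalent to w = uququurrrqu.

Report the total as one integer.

piece 0:u — minimal
piece 1:q rests on {0:u}
piece 2:u rests on {1:q}
piece 3:q rests on {2:u}
piece 4:u rests on {3:q}
piece 5:u rests on {4:u}
piece 6:r rests on {3:q}
piece 7:r rests on {6:r}
piece 8:r rests on {7:r}
piece 9:q rests on {5:u, 8:r}
piece 10:u rests on {9:q}
minimal pieces: {0:u}
ways to finish when only these pieces remain (= sum over removing one remaining piece with nothing left below it):
  1 left: {10}→1
  2 left: {9,10}→1
  3 left: {5,9,10}→1  {8,9,10}→1
  4 left: {4,5,9,10}→1  {5,8,9,10}→2  {7,8,9,10}→1
  5 left: {4,5,8,9,10}→3  {5,7,8,9,10}→3  {6,7,8,9,10}→1
  6 left: {4,5,7,8,9,10}→6  {5,6,7,8,9,10}→4
  7 left: {4,5,6,7,8,9,10}→10
  8 left: {3,4,5,6,7,8,9,10}→10
  9 left: {2,3,4,5,6,7,8,9,10}→10
  placing 0:u first → 10 extensions

10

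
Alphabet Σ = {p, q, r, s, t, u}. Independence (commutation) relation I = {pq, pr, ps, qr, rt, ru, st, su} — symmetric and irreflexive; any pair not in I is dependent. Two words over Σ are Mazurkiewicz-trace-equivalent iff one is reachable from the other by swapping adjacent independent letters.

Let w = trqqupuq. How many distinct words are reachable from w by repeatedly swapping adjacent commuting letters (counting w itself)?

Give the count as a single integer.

8

piece 0:t — minimal
piece 1:r — minimal
piece 2:q rests on {0:t}
piece 3:q rests on {2:q}
piece 4:u rests on {3:q}
piece 5:p rests on {4:u}
piece 6:u rests on {5:p}
piece 7:q rests on {6:u}
minimal pieces: {0:t, 1:r}
ways to finish when only these pieces remain (= sum over removing one remaining piece with nothing left below it):
  1 left: {1}→1  {7}→1
  2 left: {1,7}→2  {6,7}→1
  3 left: {1,6,7}→3  {5,6,7}→1
  4 left: {1,5,6,7}→4  {4,5,6,7}→1
  5 left: {1,4,5,6,7}→5  {3,4,5,6,7}→1
  6 left: {1,3,4,5,6,7}→6  {2,3,4,5,6,7}→1
  placing 0:t first → 7 extensions
  placing 1:r first → 1 extensions
total linear extensions = 8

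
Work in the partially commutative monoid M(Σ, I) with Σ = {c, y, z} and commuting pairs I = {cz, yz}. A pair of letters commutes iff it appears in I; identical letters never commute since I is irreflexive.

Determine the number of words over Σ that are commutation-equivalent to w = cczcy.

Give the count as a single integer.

5

piece 0:c — minimal
piece 1:c rests on {0:c}
piece 2:z — minimal
piece 3:c rests on {1:c}
piece 4:y rests on {3:c}
minimal pieces: {0:c, 2:z}
ways to finish when only these pieces remain (= sum over removing one remaining piece with nothing left below it):
  1 left: {2}→1  {4}→1
  2 left: {2,4}→2  {3,4}→1
  3 left: {1,3,4}→1  {2,3,4}→3
  placing 0:c first → 4 extensions
  placing 2:z first → 1 extensions
total linear extensions = 5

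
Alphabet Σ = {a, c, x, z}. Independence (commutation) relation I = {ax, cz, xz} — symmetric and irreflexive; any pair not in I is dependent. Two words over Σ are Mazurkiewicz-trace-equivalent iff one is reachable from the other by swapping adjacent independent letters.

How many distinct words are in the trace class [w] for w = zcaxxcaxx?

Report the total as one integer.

27

piece 0:z — minimal
piece 1:c — minimal
piece 2:a rests on {0:z, 1:c}
piece 3:x rests on {1:c}
piece 4:x rests on {3:x}
piece 5:c rests on {2:a, 4:x}
piece 6:a rests on {5:c}
piece 7:x rests on {5:c}
piece 8:x rests on {7:x}
minimal pieces: {0:z, 1:c}
ways to finish when only these pieces remain (= sum over removing one remaining piece with nothing left below it):
  1 left: {6}→1  {8}→1
  2 left: {6,8}→2  {7,8}→1
  3 left: {6,7,8}→3
  4 left: {5,6,7,8}→3
  5 left: {2,5,6,7,8}→3  {4,5,6,7,8}→3
  6 left: {0,2,5,6,7,8}→3  {2,4,5,6,7,8}→6  {3,4,5,6,7,8}→3
  7 left: {0,2,4,5,6,7,8}→9  {2,3,4,5,6,7,8}→9
  placing 0:z first → 9 extensions
  placing 1:c first → 18 extensions
total linear extensions = 27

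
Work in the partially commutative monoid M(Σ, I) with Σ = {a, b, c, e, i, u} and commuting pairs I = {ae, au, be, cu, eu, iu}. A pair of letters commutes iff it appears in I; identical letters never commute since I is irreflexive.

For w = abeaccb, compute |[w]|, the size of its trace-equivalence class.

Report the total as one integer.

0(a) covers ∅
1(b) covers 0:a
2(e) covers ∅
3(a) covers 1:b
4(c) covers 2:e, 3:a
5(c) covers 4:c
6(b) covers 5:c
floor of heap: 0:a, 2:e
completions by unplaced set U, small U first (add the entries for U minus each lowest piece of U):
  |U|=1: {6}:1
  |U|=2: {5,6}:1
  |U|=3: {4,5,6}:1
  |U|=4: {2,4,5,6}:1  {3,4,5,6}:1
  |U|=5: {1,3,4,5,6}:1  {2,3,4,5,6}:2
  start at 0(a): 3
  start at 2(e): 1
sum over floor = 4

4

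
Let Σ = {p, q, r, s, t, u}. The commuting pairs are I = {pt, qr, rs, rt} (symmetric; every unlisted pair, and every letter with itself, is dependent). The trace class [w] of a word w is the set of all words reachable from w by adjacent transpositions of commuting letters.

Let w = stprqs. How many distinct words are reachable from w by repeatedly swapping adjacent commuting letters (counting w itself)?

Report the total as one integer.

0(s) covers ∅
1(t) covers 0:s
2(p) covers 0:s
3(r) covers 2:p
4(q) covers 1:t, 2:p
5(s) covers 4:q
floor of heap: 0:s
completions by unplaced set U, small U first (add the entries for U minus each lowest piece of U):
  |U|=1: {3}:1  {5}:1
  |U|=2: {3,5}:2  {4,5}:1
  |U|=3: {1,4,5}:1  {3,4,5}:3
  |U|=4: {1,3,4,5}:4  {2,3,4,5}:3
  start at 0(s): 7

7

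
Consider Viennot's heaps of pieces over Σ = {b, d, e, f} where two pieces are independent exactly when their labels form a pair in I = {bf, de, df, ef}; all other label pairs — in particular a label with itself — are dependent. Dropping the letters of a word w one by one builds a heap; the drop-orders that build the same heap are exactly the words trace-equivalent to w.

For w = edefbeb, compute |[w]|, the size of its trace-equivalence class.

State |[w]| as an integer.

21

#0=e has no predecessor
#1=d has no predecessor
#2=e depends on [0:e]
#3=f has no predecessor
#4=b depends on [1:d, 2:e]
#5=e depends on [4:b]
#6=b depends on [5:e]
sources: [0:e, 1:d, 3:f]
N(rest) = Σ N(rest − s) over sources s of rest; N(one piece) = 1:
  size 1 → [3]=1  [6]=1
  size 2 → [3,6]=2  [5,6]=1
  size 3 → [3,5,6]=3  [4,5,6]=1
  size 4 → [1,4,5,6]=1  [2,4,5,6]=1  [3,4,5,6]=4
  size 5 → [0,2,4,5,6]=1  [1,2,4,5,6]=2  [1,3,4,5,6]=5  [2,3,4,5,6]=5
  first=0(e) contributes 12
  first=1(d) contributes 6
  first=3(f) contributes 3
|[w]| = 21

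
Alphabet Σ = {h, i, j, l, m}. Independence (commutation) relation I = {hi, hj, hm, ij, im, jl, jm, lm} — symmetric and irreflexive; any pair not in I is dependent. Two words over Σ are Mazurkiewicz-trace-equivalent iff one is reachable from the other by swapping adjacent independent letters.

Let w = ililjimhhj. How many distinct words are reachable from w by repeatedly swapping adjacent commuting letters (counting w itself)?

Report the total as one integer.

1080

piece 0:i — minimal
piece 1:l rests on {0:i}
piece 2:i rests on {1:l}
piece 3:l rests on {2:i}
piece 4:j — minimal
piece 5:i rests on {3:l}
piece 6:m — minimal
piece 7:h rests on {3:l}
piece 8:h rests on {7:h}
piece 9:j rests on {4:j}
minimal pieces: {0:i, 4:j, 6:m}
ways to finish when only these pieces remain (= sum over removing one remaining piece with nothing left below it):
  1 left: {5}→1  {6}→1  {8}→1  {9}→1
  2 left: {4,9}→1  {5,6}→2  {5,8}→2  {5,9}→2  {6,8}→2  {6,9}→2  {7,8}→1  {8,9}→2
  3 left: {4,5,9}→3  {4,6,9}→3  {4,8,9}→3  {5,6,8}→6  {5,6,9}→6  {5,7,8}→3  {5,8,9}→6  {6,7,8}→3  {6,8,9}→6  {7,8,9}→3
  4 left: {3,5,7,8}→3  {4,5,6,9}→12  {4,5,8,9}→12  {4,6,8,9}→12  {4,7,8,9}→6  {5,6,7,8}→12  {5,6,8,9}→24  {5,7,8,9}→12  {6,7,8,9}→12
  5 left: {2,3,5,7,8}→3  {3,5,6,7,8}→15  {3,5,7,8,9}→15  {4,5,6,8,9}→60  {4,5,7,8,9}→30  {4,6,7,8,9}→30  {5,6,7,8,9}→60
  6 left: {1,2,3,5,7,8}→3  {2,3,5,6,7,8}→18  {2,3,5,7,8,9}→18  {3,4,5,7,8,9}→45  {3,5,6,7,8,9}→90  {4,5,6,7,8,9}→180
  7 left: {0,1,2,3,5,7,8}→3  {1,2,3,5,6,7,8}→21  {1,2,3,5,7,8,9}→21  {2,3,4,5,7,8,9}→63  {2,3,5,6,7,8,9}→126  {3,4,5,6,7,8,9}→315
  8 left: {0,1,2,3,5,6,7,8}→24  {0,1,2,3,5,7,8,9}→24  {1,2,3,4,5,7,8,9}→84  {1,2,3,5,6,7,8,9}→168  {2,3,4,5,6,7,8,9}→504
  placing 0:i first → 756 extensions
  placing 4:j first → 216 extensions
  placing 6:m first → 108 extensions
total linear extensions = 1080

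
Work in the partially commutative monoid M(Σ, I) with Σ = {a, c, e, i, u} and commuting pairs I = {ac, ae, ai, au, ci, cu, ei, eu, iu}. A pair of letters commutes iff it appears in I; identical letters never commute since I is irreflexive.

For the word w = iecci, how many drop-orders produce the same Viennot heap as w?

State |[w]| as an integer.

0(i) covers ∅
1(e) covers ∅
2(c) covers 1:e
3(c) covers 2:c
4(i) covers 0:i
floor of heap: 0:i, 1:e
completions by unplaced set U, small U first (add the entries for U minus each lowest piece of U):
  |U|=1: {3}:1  {4}:1
  |U|=2: {0,4}:1  {2,3}:1  {3,4}:2
  |U|=3: {0,3,4}:3  {1,2,3}:1  {2,3,4}:3
  start at 0(i): 4
  start at 1(e): 6
sum over floor = 10

10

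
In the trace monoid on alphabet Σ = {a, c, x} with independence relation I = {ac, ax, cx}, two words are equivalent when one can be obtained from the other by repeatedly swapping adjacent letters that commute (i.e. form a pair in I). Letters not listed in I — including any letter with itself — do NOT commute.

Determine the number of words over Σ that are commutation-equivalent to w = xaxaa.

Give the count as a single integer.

piece 0:x — minimal
piece 1:a — minimal
piece 2:x rests on {0:x}
piece 3:a rests on {1:a}
piece 4:a rests on {3:a}
minimal pieces: {0:x, 1:a}
ways to finish when only these pieces remain (= sum over removing one remaining piece with nothing left below it):
  1 left: {2}→1  {4}→1
  2 left: {0,2}→1  {2,4}→2  {3,4}→1
  3 left: {0,2,4}→3  {1,3,4}→1  {2,3,4}→3
  placing 0:x first → 4 extensions
  placing 1:a first → 6 extensions
total linear extensions = 10

10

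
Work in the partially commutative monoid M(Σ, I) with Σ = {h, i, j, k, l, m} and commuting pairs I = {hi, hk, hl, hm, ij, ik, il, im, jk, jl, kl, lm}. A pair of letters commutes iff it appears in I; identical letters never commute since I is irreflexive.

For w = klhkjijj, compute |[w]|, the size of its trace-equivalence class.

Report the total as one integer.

piece 0:k — minimal
piece 1:l — minimal
piece 2:h — minimal
piece 3:k rests on {0:k}
piece 4:j rests on {2:h}
piece 5:i — minimal
piece 6:j rests on {4:j}
piece 7:j rests on {6:j}
minimal pieces: {0:k, 1:l, 2:h, 5:i}
ways to finish when only these pieces remain (= sum over removing one remaining piece with nothing left below it):
  1 left: {1}→1  {3}→1  {5}→1  {7}→1
  2 left: {0,3}→1  {1,3}→2  {1,5}→2  {1,7}→2  {3,5}→2  {3,7}→2  {5,7}→2  {6,7}→1
  3 left: {0,1,3}→3  {0,3,5}→3  {0,3,7}→3  {1,3,5}→6  {1,3,7}→6  {1,5,7}→6  {1,6,7}→3  {3,5,7}→6  {3,6,7}→3  {4,6,7}→1  {5,6,7}→3
  4 left: {0,1,3,5}→12  {0,1,3,7}→12  {0,3,5,7}→12  {0,3,6,7}→6  {1,3,5,7}→24  {1,3,6,7}→12  {1,4,6,7}→4  {1,5,6,7}→12  {2,4,6,7}→1  {3,4,6,7}→4  {3,5,6,7}→12  {4,5,6,7}→4
  5 left: {0,1,3,5,7}→60  {0,1,3,6,7}→30  {0,3,4,6,7}→10  {0,3,5,6,7}→30  {1,2,4,6,7}→5  {1,3,4,6,7}→20  {1,3,5,6,7}→60  {1,4,5,6,7}→20  {2,3,4,6,7}→5  {2,4,5,6,7}→5  {3,4,5,6,7}→20
  6 left: {0,1,3,4,6,7}→60  {0,1,3,5,6,7}→180  {0,2,3,4,6,7}→15  {0,3,4,5,6,7}→60  {1,2,3,4,6,7}→30  {1,2,4,5,6,7}→30  {1,3,4,5,6,7}→120  {2,3,4,5,6,7}→30
  placing 0:k first → 210 extensions
  placing 1:l first → 105 extensions
  placing 2:h first → 420 extensions
  placing 5:i first → 105 extensions
total linear extensions = 840

840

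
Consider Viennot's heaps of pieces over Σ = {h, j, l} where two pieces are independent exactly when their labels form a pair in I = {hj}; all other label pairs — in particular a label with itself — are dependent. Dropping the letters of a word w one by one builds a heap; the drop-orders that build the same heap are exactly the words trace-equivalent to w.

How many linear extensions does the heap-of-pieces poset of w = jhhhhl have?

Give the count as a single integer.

0(j) covers ∅
1(h) covers ∅
2(h) covers 1:h
3(h) covers 2:h
4(h) covers 3:h
5(l) covers 0:j, 4:h
floor of heap: 0:j, 1:h
completions by unplaced set U, small U first (add the entries for U minus each lowest piece of U):
  |U|=1: {5}:1
  |U|=2: {0,5}:1  {4,5}:1
  |U|=3: {0,4,5}:2  {3,4,5}:1
  |U|=4: {0,3,4,5}:3  {2,3,4,5}:1
  start at 0(j): 1
  start at 1(h): 4
sum over floor = 5

5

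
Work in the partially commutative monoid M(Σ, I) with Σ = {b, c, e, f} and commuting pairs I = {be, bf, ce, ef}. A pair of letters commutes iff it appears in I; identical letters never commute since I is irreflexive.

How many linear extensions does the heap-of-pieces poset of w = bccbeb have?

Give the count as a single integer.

6

drop 0:b onto floor
drop 1:c onto {0:b}
drop 2:c onto {1:c}
drop 3:b onto {2:c}
drop 4:e onto floor
drop 5:b onto {3:b}
ground layer = {0:b, 4:e}
drop-orders for the pieces not yet dropped (sum over which currently-grounded one goes next):
  1 to go: {4} 1  {5} 1
  2 to go: {3,5} 1  {4,5} 2
  3 to go: {2,3,5} 1  {3,4,5} 3
  4 to go: {1,2,3,5} 1  {2,3,4,5} 4
  if 0:b drops first: 5 orders
  if 4:e drops first: 1 orders
heap linearizations: 6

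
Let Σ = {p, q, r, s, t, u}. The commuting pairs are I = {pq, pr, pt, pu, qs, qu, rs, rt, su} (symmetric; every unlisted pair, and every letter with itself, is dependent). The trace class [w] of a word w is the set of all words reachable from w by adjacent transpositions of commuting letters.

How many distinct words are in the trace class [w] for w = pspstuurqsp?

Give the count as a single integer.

15

#0=p has no predecessor
#1=s depends on [0:p]
#2=p depends on [1:s]
#3=s depends on [2:p]
#4=t depends on [3:s]
#5=u depends on [4:t]
#6=u depends on [5:u]
#7=r depends on [6:u]
#8=q depends on [7:r]
#9=s depends on [4:t]
#10=p depends on [9:s]
sources: [0:p]
N(rest) = Σ N(rest − s) over sources s of rest; N(one piece) = 1:
  size 1 → [8]=1  [10]=1
  size 2 → [7,8]=1  [8,10]=2  [9,10]=1
  size 3 → [6,7,8]=1  [7,8,10]=3  [8,9,10]=3
  size 4 → [5,6,7,8]=1  [6,7,8,10]=4  [7,8,9,10]=6
  size 5 → [5,6,7,8,10]=5  [6,7,8,9,10]=10
  size 6 → [5,6,7,8,9,10]=15
  size 7 → [4,5,6,7,8,9,10]=15
  size 8 → [3,4,5,6,7,8,9,10]=15
  size 9 → [2,3,4,5,6,7,8,9,10]=15
  first=0(p) contributes 15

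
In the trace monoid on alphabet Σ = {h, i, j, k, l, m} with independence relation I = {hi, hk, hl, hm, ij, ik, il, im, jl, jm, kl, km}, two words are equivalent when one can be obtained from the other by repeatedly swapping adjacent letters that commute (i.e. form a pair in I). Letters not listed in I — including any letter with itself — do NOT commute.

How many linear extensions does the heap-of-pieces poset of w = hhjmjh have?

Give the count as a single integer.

6

piece 0:h — minimal
piece 1:h rests on {0:h}
piece 2:j rests on {1:h}
piece 3:m — minimal
piece 4:j rests on {2:j}
piece 5:h rests on {4:j}
minimal pieces: {0:h, 3:m}
ways to finish when only these pieces remain (= sum over removing one remaining piece with nothing left below it):
  1 left: {3}→1  {5}→1
  2 left: {3,5}→2  {4,5}→1
  3 left: {2,4,5}→1  {3,4,5}→3
  4 left: {1,2,4,5}→1  {2,3,4,5}→4
  placing 0:h first → 5 extensions
  placing 3:m first → 1 extensions
total linear extensions = 6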